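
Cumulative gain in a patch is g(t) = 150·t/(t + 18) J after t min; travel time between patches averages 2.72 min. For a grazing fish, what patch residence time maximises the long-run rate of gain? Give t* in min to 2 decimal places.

By the marginal value theorem, leave when the instantaneous gain rate g'(t) equals the habitat-wide average g(t)/(T + t).
g'(t) = 150·18/(t + 18)². Setting 150·18/(t+18)² = 150t/[(t+18)(2.72+t)] gives 18(2.72+t) = t(t+18), so t² = 18×2.72 = 48.96.
t* = √48.96 = 6.997 min.

7.00 min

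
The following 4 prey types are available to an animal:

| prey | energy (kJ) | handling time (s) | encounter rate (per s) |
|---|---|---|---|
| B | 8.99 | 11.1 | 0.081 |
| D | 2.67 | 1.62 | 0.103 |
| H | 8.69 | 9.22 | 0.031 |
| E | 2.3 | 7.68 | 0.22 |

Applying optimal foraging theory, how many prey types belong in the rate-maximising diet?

Rank by E/h (kJ/s): D 1.65, H 0.943, B 0.81, E 0.299. Include each in turn until the next type's E/h falls below the running intake rate.
Rate on top 1: 0.2357. H: 0.943 > 0.2357 → include.
Rate on top 2: 0.3748. B: 0.81 > 0.3748 → include.
Rate on top 3: 0.5411. E: 0.299 < 0.5411 → exclude; stop.
Optimal diet: D, H, B — 3 of 4 types.

3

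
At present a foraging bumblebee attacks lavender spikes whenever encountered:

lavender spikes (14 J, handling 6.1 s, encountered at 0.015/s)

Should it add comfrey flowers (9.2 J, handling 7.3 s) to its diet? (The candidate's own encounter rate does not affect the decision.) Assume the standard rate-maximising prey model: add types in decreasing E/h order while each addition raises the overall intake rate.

Yes

On lavender spikes alone, R = ΣλE/(1+Σλh) = 0.21/1.091 = 0.1924 J/s.
Profitability of comfrey flowers: 9.2/7.3 = 1.26 J/s.
Since 1.26 > R, including comfrey flowers increases the long-run rate.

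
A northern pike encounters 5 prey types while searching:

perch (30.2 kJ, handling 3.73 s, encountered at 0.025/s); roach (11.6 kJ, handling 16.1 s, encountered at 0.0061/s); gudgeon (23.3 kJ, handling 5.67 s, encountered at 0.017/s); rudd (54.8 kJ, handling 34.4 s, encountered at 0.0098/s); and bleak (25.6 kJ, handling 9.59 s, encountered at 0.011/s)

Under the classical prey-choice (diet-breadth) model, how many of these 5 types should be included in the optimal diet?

4

Profitabilities (E/h, kJ/s): perch 8.1, gudgeon 4.11, bleak 2.67, rudd 1.59, roach 0.72. Add prey in this order while the next type's profitability exceeds the intake rate on those already taken.
Rate on top 1: 0.6906. gudgeon: 4.11 > 0.6906 → include.
Rate on top 2: 0.9676. bleak: 2.67 > 0.9676 → include.
Rate on top 3: 1.106. rudd: 1.59 > 1.106 → include.
Rate on top 4: 1.207. roach: 0.72 < 1.207 → exclude; stop.
Optimal diet: perch, gudgeon, bleak, rudd — 4 of 5 types.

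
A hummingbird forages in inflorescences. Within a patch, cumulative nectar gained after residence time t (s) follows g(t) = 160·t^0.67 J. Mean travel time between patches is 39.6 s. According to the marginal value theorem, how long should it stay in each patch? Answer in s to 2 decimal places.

80.40 s

Maximise g(t)/(T+t): set derivative to zero → g'(t)(T+t) = g(t).
g'(t) = 0.67·160·t^-0.33. Setting 0.67·160·t^-0.33 = 160·t^0.67/(39.6+t) gives 0.67(39.6+t) = t, so 0.33·t = 0.67×39.6.
t* = 0.67×39.6/0.33 = 80.4 s.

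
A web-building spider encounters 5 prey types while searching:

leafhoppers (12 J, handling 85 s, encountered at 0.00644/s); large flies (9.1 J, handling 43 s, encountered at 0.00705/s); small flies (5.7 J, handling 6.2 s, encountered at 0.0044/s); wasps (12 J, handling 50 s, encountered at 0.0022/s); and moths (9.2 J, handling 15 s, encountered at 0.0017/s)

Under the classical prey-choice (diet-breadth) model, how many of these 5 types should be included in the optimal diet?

E/h in descending order: small flies 0.919, moths 0.613, wasps 0.24, large flies 0.212, leafhoppers 0.141 J/s. The optimal diet is the largest prefix of this list for which every included type satisfies E_i/h_i > R on the types above it.
Rate on top 1: 0.02441. moths: 0.613 > 0.02441 → include.
Rate on top 2: 0.03868. wasps: 0.24 > 0.03868 → include.
Rate on top 3: 0.05772. large flies: 0.212 > 0.05772 → include.
Rate on top 4: 0.08955. leafhoppers: 0.141 > 0.08955 → include.
Optimal diet: small flies, moths, wasps, large flies, leafhoppers — 5 of 5 types.

5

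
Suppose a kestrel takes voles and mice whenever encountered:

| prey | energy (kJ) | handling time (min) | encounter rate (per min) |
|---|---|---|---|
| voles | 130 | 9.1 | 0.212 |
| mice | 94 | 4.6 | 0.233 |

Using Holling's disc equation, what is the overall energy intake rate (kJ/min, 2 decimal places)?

12.36 kJ/min

Energy encountered per unit search time: 0.212×130 + 0.233×94 = 49.46 kJ/min.
Handling time per unit search time: 0.212×9.1 + 0.233×4.6 = 3.001.
Rate = 49.46/(1 + 3.001) = 12.36 kJ/min.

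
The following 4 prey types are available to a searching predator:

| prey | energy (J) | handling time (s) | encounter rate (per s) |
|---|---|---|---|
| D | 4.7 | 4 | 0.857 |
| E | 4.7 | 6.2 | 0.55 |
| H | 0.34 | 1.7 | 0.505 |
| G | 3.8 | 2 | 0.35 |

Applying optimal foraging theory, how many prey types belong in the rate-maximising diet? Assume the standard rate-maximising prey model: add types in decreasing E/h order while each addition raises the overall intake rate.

2

Profitabilities (E/h, J/s): G 1.9, D 1.18, E 0.758, H 0.2. Add prey in this order while the next type's profitability exceeds the intake rate on those already taken.
Rate on top 1: 0.7824. D: 1.18 > 0.7824 → include.
Rate on top 2: 1.045. E: 0.758 < 1.045 → exclude; stop.
Optimal diet: G, D — 2 of 4 types.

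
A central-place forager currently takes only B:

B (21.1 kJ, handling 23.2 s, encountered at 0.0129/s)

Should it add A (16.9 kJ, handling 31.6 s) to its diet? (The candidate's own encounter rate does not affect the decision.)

Yes

Current rate: (0.0129×21.1)/(1 + 0.0129×23.2) = 0.2095 kJ/s.
A: E/h = 16.9/31.6 = 0.5348 kJ/s.
Since 0.5348 > R, including A increases the long-run rate.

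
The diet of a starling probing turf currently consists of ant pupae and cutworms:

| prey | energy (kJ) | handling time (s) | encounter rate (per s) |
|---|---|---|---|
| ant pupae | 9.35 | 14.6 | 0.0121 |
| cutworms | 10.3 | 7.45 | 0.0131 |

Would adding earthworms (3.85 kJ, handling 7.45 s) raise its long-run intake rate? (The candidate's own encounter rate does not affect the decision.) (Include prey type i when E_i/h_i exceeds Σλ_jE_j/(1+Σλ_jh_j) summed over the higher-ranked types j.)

Yes

On ant pupae and cutworms alone, R = ΣλE/(1+Σλh) = 0.2481/1.274 = 0.1947 kJ/s.
Profitability of earthworms: 3.85/7.45 = 0.5168 kJ/s.
0.5168 > 0.1947, so adding earthworms raises the average — include it.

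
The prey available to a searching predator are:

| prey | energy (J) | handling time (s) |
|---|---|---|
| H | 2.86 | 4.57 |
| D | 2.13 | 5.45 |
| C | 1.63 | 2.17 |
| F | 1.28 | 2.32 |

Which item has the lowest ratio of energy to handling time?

In descending order of E/h:
C: 1.63/2.17 = 0.751 J/s
H: 2.86/4.57 = 0.626 J/s
F: 1.28/2.32 = 0.552 J/s
D: 2.13/5.45 = 0.391 J/s

D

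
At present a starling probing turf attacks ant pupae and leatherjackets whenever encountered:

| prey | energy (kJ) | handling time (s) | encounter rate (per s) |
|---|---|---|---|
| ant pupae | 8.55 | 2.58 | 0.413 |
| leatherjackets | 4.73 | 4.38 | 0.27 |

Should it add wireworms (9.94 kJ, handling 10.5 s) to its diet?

On ant pupae and leatherjackets alone, R = ΣλE/(1+Σλh) = 4.808/3.248 = 1.48 kJ/s.
wireworms: E/h = 9.94/10.5 = 0.9467 kJ/s.
Since 0.9467 < R, time spent handling wireworms is better spent searching.

No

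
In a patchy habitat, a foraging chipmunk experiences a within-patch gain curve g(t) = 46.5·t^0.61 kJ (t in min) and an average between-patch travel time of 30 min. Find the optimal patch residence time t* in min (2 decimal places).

46.92 min

By the marginal value theorem, leave when the instantaneous gain rate g'(t) equals the habitat-wide average g(t)/(T + t).
g'(t) = 0.61·46.5·t^-0.39. Setting 0.61·46.5·t^-0.39 = 46.5·t^0.61/(30+t) gives 0.61(30+t) = t, so 0.39·t = 0.61×30.
t* = 0.61×30/0.39 = 46.92 min.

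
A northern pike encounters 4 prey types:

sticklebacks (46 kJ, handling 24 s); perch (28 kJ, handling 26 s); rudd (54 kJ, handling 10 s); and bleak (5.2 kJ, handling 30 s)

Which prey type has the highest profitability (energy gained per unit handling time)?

In descending order of E/h:
rudd: 54/10 = 5.4 kJ/s
sticklebacks: 46/24 = 1.92 kJ/s
perch: 28/26 = 1.08 kJ/s
bleak: 5.2/30 = 0.173 kJ/s

rudd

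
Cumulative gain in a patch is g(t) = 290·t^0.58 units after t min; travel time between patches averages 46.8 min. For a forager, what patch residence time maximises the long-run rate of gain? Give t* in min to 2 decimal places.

By the marginal value theorem, leave when the instantaneous gain rate g'(t) equals the habitat-wide average g(t)/(T + t).
g'(t) = 0.58·290·t^-0.42. Setting 0.58·290·t^-0.42 = 290·t^0.58/(46.8+t) gives 0.58(46.8+t) = t, so 0.42·t = 0.58×46.8.
t* = 0.58×46.8/0.42 = 64.63 min.

64.63 min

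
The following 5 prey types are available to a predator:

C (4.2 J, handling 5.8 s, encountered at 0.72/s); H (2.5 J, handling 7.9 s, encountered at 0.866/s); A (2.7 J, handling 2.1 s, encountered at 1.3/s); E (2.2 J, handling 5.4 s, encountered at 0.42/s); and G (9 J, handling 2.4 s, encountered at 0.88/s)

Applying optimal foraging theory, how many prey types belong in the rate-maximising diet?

1

Profitabilities (E/h, J/s): G 3.75, A 1.29, C 0.724, E 0.407, H 0.316. Add prey in this order while the next type's profitability exceeds the intake rate on those already taken.
Rate on top 1: 2.545. A: 1.29 < 2.545 → exclude; stop.
Optimal diet: G — 1 of 5 types.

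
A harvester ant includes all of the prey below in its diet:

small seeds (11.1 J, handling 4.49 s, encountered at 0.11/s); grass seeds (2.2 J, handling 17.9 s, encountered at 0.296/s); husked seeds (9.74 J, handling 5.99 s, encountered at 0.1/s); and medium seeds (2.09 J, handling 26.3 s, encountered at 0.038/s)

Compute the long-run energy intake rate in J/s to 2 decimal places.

Energy encountered per unit search time: 0.11×11.1 + 0.296×2.2 + 0.1×9.74 + 0.038×2.09 = 2.926 J/s.
Handling time per unit search time: 0.11×4.49 + 0.296×17.9 + 0.1×5.99 + 0.038×26.3 = 7.391.
Rate = 2.926/(1 + 7.391) = 0.3487 J/s.

0.35 J/s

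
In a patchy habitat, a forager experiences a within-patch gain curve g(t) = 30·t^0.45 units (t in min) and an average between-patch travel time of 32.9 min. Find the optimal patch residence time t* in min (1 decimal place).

Optimal t* satisfies g'(t*) = g(t*)/(T + t*).
g'(t) = 0.45·30·t^-0.55. Setting 0.45·30·t^-0.55 = 30·t^0.45/(32.9+t) gives 0.45(32.9+t) = t, so 0.55·t = 0.45×32.9.
t* = 0.45×32.9/0.55 = 26.92 min.

26.9 min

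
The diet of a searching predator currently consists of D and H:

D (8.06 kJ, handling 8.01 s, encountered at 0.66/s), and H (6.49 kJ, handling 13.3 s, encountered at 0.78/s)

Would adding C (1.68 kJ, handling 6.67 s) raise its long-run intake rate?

Intake rate on the current diet: R = (0.66×8.06 + 0.78×6.49) / (1 + 0.66×8.01 + 0.78×13.3) = 10.38/16.66 = 0.6231 kJ/s.
C: E/h = 1.68/6.67 = 0.2519 kJ/s.
Since 0.2519 < R, time spent handling C is better spent searching.

No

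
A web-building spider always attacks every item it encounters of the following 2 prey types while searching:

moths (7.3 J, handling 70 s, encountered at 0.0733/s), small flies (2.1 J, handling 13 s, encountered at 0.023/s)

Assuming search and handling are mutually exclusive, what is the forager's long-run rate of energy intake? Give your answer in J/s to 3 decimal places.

Energy encountered per unit search time: 0.0733×7.3 + 0.023×2.1 = 0.5834 J/s.
Handling time per unit search time: 0.0733×70 + 0.023×13 = 5.43.
Rate = 0.5834/(1 + 5.43) = 0.09073 J/s.

0.091 J/s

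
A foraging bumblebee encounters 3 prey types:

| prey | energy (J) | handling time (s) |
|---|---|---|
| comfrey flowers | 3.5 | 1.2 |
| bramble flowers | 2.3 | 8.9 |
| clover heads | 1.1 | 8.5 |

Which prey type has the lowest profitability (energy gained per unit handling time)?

clover heads

Profitability E/h (J/s): comfrey flowers = 3.5/1.2 = 2.92, bramble flowers = 2.3/8.9 = 0.258, clover heads = 1.1/8.5 = 0.129.
Ranked: comfrey flowers > bramble flowers > clover heads.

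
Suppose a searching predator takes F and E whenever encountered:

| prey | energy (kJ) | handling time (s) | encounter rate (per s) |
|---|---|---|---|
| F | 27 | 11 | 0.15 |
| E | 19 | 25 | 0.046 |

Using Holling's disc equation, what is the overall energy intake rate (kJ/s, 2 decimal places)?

R = (0.15×27 + 0.046×19) / (1 + 0.15×11 + 0.046×25) = 4.924/3.8 = 1.296 kJ/s.

1.30 kJ/s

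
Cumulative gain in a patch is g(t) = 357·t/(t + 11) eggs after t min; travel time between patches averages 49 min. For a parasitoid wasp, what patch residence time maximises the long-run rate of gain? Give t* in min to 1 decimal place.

Optimal t* satisfies g'(t*) = g(t*)/(T + t*).
g'(t) = 357·11/(t + 11)². Setting 357·11/(t+11)² = 357t/[(t+11)(49+t)] gives 11(49+t) = t(t+11), so t² = 11×49 = 539.
t* = √539 = 23.22 min.

23.2 min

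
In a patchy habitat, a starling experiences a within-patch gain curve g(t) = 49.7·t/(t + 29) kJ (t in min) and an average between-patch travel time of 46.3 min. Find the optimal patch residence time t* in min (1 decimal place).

36.6 min

By the marginal value theorem, leave when the instantaneous gain rate g'(t) equals the habitat-wide average g(t)/(T + t).
g'(t) = 49.7·29/(t + 29)². Setting 49.7·29/(t+29)² = 49.7t/[(t+29)(46.3+t)] gives 29(46.3+t) = t(t+29), so t² = 29×46.3 = 1343.
t* = √1343 = 36.64 min.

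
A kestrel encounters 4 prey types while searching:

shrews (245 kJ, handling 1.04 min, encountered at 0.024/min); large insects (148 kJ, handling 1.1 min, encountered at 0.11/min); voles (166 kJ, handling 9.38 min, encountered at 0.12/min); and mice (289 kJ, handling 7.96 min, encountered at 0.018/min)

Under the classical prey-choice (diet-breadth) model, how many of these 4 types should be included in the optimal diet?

3

Profitabilities (E/h, kJ/min): shrews 236, large insects 135, mice 36.3, voles 17.7. Add prey in this order while the next type's profitability exceeds the intake rate on those already taken.
Rate on top 1: 5.737. large insects: 135 > 5.737 → include.
Rate on top 2: 19.34. mice: 36.3 > 19.34 → include.
Rate on top 3: 21.22. voles: 17.7 < 21.22 → exclude; stop.
Optimal diet: shrews, large insects, mice — 3 of 4 types.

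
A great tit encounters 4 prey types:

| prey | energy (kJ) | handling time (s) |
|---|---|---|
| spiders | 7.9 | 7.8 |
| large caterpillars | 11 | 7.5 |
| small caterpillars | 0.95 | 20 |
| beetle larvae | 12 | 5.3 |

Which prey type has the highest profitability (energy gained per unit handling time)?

Profitability E/h (kJ/s): spiders = 7.9/7.8 = 1.01, large caterpillars = 11/7.5 = 1.47, small caterpillars = 0.95/20 = 0.0475, beetle larvae = 12/5.3 = 2.26.
Ranked: beetle larvae > large caterpillars > spiders > small caterpillars.

beetle larvae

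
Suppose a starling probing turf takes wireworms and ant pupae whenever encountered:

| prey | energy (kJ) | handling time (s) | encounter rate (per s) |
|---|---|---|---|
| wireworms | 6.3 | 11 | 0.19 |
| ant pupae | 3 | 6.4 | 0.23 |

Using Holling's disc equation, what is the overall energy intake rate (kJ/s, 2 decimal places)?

R = Σλ_iE_i / (1 + Σλ_ih_i)
Numerator: 0.19×6.3 + 0.23×3 = 1.887
Denominator: 1 + 0.19×11 + 0.23×6.4 = 4.562
R = 1.887/4.562 = 0.4136 kJ/s

0.41 kJ/s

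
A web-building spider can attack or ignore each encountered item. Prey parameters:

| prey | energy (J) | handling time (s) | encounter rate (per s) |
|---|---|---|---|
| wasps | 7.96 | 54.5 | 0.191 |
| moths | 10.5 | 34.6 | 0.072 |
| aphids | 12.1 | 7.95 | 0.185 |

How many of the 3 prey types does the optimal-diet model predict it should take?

1

Rank by E/h (J/s): aphids 1.52, moths 0.303, wasps 0.146. Include each in turn until the next type's E/h falls below the running intake rate.
Rate on top 1: 0.906. moths: 0.303 < 0.906 → exclude; stop.
Optimal diet: aphids — 1 of 3 types.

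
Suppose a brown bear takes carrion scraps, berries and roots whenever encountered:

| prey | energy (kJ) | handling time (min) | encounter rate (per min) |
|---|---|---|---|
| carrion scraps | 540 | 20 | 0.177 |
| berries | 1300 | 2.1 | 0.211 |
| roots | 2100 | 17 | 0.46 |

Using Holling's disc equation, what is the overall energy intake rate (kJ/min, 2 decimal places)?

104.34 kJ/min

R = (0.177×540 + 0.211×1300 + 0.46×2100) / (1 + 0.177×20 + 0.211×2.1 + 0.46×17) = 1336/12.8 = 104.3 kJ/min.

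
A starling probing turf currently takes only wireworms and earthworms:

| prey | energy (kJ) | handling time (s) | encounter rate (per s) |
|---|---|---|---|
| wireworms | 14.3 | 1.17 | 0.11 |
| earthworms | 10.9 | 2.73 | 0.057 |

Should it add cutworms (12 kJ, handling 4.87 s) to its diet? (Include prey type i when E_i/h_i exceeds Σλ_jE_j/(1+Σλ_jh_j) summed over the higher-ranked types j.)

On wireworms and earthworms alone, R = ΣλE/(1+Σλh) = 2.194/1.284 = 1.709 kJ/s.
Profitability of cutworms: 12/4.87 = 2.464 kJ/s.
2.464 > 1.709, so adding cutworms raises the average — include it.

Yes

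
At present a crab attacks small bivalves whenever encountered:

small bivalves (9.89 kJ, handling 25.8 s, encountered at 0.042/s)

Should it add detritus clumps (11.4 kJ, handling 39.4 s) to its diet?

Yes

Intake rate on the current diet: R = (0.042×9.89) / (1 + 0.042×25.8) = 0.4154/2.084 = 0.1994 kJ/s.
detritus clumps: E/h = 11.4/39.4 = 0.2893 kJ/s.
0.2893 > 0.1994, so adding detritus clumps raises the average — include it.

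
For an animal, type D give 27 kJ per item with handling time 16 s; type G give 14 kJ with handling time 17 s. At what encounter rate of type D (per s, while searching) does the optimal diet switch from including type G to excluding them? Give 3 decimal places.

0.060 per s

Drop type G once their profitability E₂/h₂ falls below the rate achievable on type D alone: E₂/h₂ = λE₁/(1 + λh₁).
Solve for λ: λE₁h₂ = E₂(1 + λh₁) → λ(E₁h₂ − E₂h₁) = E₂ → λ = E₂/(E₁h₂ − E₂h₁).
λ = 14/(27×17 − 14×16) = 14/235 = 0.05957 per s.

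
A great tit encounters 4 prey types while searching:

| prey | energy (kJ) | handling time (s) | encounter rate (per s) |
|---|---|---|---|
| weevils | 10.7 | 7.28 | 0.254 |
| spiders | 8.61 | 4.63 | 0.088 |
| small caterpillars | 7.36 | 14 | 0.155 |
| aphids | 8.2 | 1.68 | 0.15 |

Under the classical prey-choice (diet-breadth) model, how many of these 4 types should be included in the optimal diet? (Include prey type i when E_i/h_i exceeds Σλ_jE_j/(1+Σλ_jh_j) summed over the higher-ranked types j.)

3

Profitabilities (E/h, kJ/s): aphids 4.88, spiders 1.86, weevils 1.47, small caterpillars 0.526. Add prey in this order while the next type's profitability exceeds the intake rate on those already taken.
Rate on top 1: 0.9824. spiders: 1.86 > 0.9824 → include.
Rate on top 2: 1.198. weevils: 1.47 > 1.198 → include.
Rate on top 3: 1.341. small caterpillars: 0.526 < 1.341 → exclude; stop.
Optimal diet: aphids, spiders, weevils — 3 of 4 types.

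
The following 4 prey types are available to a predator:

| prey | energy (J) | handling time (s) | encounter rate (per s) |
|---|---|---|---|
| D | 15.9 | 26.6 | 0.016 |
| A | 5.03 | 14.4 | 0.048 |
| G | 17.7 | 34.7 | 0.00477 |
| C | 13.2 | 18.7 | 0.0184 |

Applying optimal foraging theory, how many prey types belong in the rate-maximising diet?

E/h in descending order: C 0.706, D 0.598, G 0.51, A 0.349 J/s. The optimal diet is the largest prefix of this list for which every included type satisfies E_i/h_i > R on the types above it.
Rate on top 1: 0.1807. D: 0.598 > 0.1807 → include.
Rate on top 2: 0.281. G: 0.51 > 0.281 → include.
Rate on top 3: 0.3006. A: 0.349 > 0.3006 → include.
Optimal diet: C, D, G, A — 4 of 4 types.

4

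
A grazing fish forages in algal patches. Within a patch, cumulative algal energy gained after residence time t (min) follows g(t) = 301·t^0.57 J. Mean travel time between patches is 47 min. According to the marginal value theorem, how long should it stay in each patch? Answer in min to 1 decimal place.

62.3 min

Maximise g(t)/(T+t): set derivative to zero → g'(t)(T+t) = g(t).
g'(t) = 0.57·301·t^-0.43. Setting 0.57·301·t^-0.43 = 301·t^0.57/(47+t) gives 0.57(47+t) = t, so 0.43·t = 0.57×47.
t* = 0.57×47/0.43 = 62.3 min.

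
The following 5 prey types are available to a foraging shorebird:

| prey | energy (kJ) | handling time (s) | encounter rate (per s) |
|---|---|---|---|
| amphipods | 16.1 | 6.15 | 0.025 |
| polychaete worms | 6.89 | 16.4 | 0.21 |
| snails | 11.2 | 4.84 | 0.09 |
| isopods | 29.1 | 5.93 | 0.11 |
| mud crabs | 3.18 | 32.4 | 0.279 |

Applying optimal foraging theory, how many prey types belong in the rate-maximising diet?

Rank by E/h (kJ/s): isopods 4.91, amphipods 2.62, snails 2.31, polychaete worms 0.42, mud crabs 0.0981. Include each in turn until the next type's E/h falls below the running intake rate.
Rate on top 1: 1.937. amphipods: 2.62 > 1.937 → include.
Rate on top 2: 1.995. snails: 2.31 > 1.995 → include.
Rate on top 3: 2.057. polychaete worms: 0.42 < 2.057 → exclude; stop.
Optimal diet: isopods, amphipods, snails — 3 of 5 types.

3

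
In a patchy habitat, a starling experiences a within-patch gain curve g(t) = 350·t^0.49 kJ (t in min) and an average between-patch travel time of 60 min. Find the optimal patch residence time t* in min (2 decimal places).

By the marginal value theorem, leave when the instantaneous gain rate g'(t) equals the habitat-wide average g(t)/(T + t).
g'(t) = 0.49·350·t^-0.51. Setting 0.49·350·t^-0.51 = 350·t^0.49/(60+t) gives 0.49(60+t) = t, so 0.51·t = 0.49×60.
t* = 0.49×60/0.51 = 57.65 min.

57.65 min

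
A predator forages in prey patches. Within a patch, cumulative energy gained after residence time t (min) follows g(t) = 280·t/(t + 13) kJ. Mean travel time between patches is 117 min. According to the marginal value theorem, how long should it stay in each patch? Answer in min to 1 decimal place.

Optimal t* satisfies g'(t*) = g(t*)/(T + t*).
g'(t) = 280·13/(t + 13)². Setting 280·13/(t+13)² = 280t/[(t+13)(117+t)] gives 13(117+t) = t(t+13), so t² = 13×117 = 1521.
t* = √1521 = 39 min.

39.0 min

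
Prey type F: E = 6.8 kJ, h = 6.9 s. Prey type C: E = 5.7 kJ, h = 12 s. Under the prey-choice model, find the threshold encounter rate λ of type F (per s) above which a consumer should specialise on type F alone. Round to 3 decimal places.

0.135 per s

Drop type C once their profitability E₂/h₂ falls below the rate achievable on type F alone: E₂/h₂ = λE₁/(1 + λh₁).
Solve for λ: λE₁h₂ = E₂(1 + λh₁) → λ(E₁h₂ − E₂h₁) = E₂ → λ = E₂/(E₁h₂ − E₂h₁).
λ = 5.7/(6.8×12 − 5.7×6.9) = 5.7/42.27 = 0.1348 per s.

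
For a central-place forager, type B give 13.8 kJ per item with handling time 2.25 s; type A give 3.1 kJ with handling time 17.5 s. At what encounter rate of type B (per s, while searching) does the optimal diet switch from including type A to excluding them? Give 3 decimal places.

The zero-one rule: include type A iff E₂/h₂ > λE₁/(1+λh₁). Equality gives the switch point.
λE₁h₂ = E₂ + λE₂h₁ ⇒ λ = E₂/(E₁h₂ − E₂h₁) = 3.1/(241.5 − 6.975) = 0.01322 per s.

0.013 per s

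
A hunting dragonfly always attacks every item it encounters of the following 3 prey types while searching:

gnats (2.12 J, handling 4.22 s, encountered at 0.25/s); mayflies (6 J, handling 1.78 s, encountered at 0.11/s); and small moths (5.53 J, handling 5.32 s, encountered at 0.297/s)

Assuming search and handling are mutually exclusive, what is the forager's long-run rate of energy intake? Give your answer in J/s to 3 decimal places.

0.739 J/s

R = Σλ_iE_i / (1 + Σλ_ih_i)
Numerator: 0.25×2.12 + 0.11×6 + 0.297×5.53 = 2.832
Denominator: 1 + 0.25×4.22 + 0.11×1.78 + 0.297×5.32 = 3.831
R = 2.832/3.831 = 0.7394 J/s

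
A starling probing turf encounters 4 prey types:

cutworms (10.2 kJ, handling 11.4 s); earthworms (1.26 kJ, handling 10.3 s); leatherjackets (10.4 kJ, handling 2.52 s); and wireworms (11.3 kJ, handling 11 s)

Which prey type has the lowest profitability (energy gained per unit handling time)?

Profitability E/h (kJ/s): cutworms = 10.2/11.4 = 0.895, earthworms = 1.26/10.3 = 0.122, leatherjackets = 10.4/2.52 = 4.13, wireworms = 11.3/11 = 1.03.
Ranked: leatherjackets > wireworms > cutworms > earthworms.

earthworms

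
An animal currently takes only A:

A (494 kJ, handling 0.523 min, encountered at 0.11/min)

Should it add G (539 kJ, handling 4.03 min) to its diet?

On A alone, R = ΣλE/(1+Σλh) = 54.34/1.058 = 51.38 kJ/min.
Profitability of G: 539/4.03 = 133.7 kJ/min.
Since 133.7 > R, including G increases the long-run rate.

Yes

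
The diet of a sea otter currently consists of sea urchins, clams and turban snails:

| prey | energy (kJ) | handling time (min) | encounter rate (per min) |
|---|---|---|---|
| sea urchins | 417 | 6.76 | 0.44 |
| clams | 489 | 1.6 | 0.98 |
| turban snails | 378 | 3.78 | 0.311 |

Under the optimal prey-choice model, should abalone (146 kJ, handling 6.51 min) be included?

No

On sea urchins, clams and turban snails alone, R = ΣλE/(1+Σλh) = 780.3/6.718 = 116.1 kJ/min.
abalone: E/h = 146/6.51 = 22.43 kJ/min.
Since 22.43 < R, time spent handling abalone is better spent searching.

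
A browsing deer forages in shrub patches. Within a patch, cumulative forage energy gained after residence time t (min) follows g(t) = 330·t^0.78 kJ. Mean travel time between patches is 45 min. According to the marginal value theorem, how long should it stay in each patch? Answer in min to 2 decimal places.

159.55 min

Optimal t* satisfies g'(t*) = g(t*)/(T + t*).
g'(t) = 0.78·330·t^-0.22. Setting 0.78·330·t^-0.22 = 330·t^0.78/(45+t) gives 0.78(45+t) = t, so 0.22·t = 0.78×45.
t* = 0.78×45/0.22 = 159.5 min.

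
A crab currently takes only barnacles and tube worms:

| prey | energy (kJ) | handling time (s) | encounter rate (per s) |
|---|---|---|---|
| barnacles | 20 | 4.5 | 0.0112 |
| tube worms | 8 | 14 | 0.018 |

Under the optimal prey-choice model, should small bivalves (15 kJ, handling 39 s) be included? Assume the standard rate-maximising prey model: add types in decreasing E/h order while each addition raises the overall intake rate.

On barnacles and tube worms alone, R = ΣλE/(1+Σλh) = 0.368/1.302 = 0.2826 kJ/s.
small bivalves: E/h = 15/39 = 0.3846 kJ/s.
Since 0.3846 > R, including small bivalves increases the long-run rate.

Yes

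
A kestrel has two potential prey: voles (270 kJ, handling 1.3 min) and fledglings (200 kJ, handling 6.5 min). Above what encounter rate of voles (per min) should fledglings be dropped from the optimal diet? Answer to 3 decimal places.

Drop fledglings once their profitability E₂/h₂ falls below the rate achievable on voles alone: E₂/h₂ = λE₁/(1 + λh₁).
Solve for λ: λE₁h₂ = E₂(1 + λh₁) → λ(E₁h₂ − E₂h₁) = E₂ → λ = E₂/(E₁h₂ − E₂h₁).
λ = 200/(270×6.5 − 200×1.3) = 200/1495 = 0.1338 per min.

0.134 per min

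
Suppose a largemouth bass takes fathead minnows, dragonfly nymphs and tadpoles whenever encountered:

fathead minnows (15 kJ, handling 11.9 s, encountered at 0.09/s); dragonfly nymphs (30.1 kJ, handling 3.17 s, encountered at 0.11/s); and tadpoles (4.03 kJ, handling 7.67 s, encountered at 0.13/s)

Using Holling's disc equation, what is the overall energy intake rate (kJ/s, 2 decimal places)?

R = (0.09×15 + 0.11×30.1 + 0.13×4.03) / (1 + 0.09×11.9 + 0.11×3.17 + 0.13×7.67) = 5.185/3.417 = 1.517 kJ/s.

1.52 kJ/s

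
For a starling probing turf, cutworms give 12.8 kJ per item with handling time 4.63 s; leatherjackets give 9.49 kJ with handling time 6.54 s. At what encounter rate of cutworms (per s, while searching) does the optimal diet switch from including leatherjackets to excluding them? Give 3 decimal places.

0.239 per s

The zero-one rule: include leatherjackets iff E₂/h₂ > λE₁/(1+λh₁). Equality gives the switch point.
λE₁h₂ = E₂ + λE₂h₁ ⇒ λ = E₂/(E₁h₂ − E₂h₁) = 9.49/(83.71 − 43.94) = 0.2386 per s.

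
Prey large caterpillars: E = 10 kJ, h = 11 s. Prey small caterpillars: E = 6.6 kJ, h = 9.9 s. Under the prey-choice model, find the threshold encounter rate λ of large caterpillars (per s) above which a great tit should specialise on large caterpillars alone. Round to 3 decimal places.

0.250 per s

At the threshold, the rate on large caterpillars alone equals the profitability of small caterpillars: λ·10/(1 + λ·11) = 6.6/9.9 = 0.6667.
Rearranging, λ(10 − 0.6667×11) = 0.6667, so λ = 0.6667/2.667 = 0.25 per s.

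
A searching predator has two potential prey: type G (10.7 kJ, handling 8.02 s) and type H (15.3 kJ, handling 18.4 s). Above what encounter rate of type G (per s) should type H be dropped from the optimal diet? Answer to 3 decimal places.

At the threshold, the rate on type G alone equals the profitability of type H: λ·10.7/(1 + λ·8.02) = 15.3/18.4 = 0.8315.
Rearranging, λ(10.7 − 0.8315×8.02) = 0.8315, so λ = 0.8315/4.031 = 0.2063 per s.

0.206 per s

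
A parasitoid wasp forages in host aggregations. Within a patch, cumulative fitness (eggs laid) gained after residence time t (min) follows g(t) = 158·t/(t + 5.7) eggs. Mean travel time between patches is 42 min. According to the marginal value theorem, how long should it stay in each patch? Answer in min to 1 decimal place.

By the marginal value theorem, leave when the instantaneous gain rate g'(t) equals the habitat-wide average g(t)/(T + t).
g'(t) = 158·5.7/(t + 5.7)². Setting 158·5.7/(t+5.7)² = 158t/[(t+5.7)(42+t)] gives 5.7(42+t) = t(t+5.7), so t² = 5.7×42 = 239.4.
t* = √239.4 = 15.47 min.

15.5 min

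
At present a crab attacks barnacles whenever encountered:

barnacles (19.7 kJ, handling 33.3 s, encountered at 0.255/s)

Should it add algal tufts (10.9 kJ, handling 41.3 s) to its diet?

Intake rate on the current diet: R = (0.255×19.7) / (1 + 0.255×33.3) = 5.024/9.492 = 0.5293 kJ/s.
Profitability of algal tufts: 10.9/41.3 = 0.2639 kJ/s.
0.2639 < 0.5293, so adding algal tufts would lower the average — exclude it.

No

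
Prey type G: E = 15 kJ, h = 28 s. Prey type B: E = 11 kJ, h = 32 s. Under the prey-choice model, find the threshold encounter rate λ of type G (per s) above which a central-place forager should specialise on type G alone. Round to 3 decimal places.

At the threshold, the rate on type G alone equals the profitability of type B: λ·15/(1 + λ·28) = 11/32 = 0.3438.
Rearranging, λ(15 − 0.3438×28) = 0.3438, so λ = 0.3438/5.375 = 0.06395 per s.

0.064 per s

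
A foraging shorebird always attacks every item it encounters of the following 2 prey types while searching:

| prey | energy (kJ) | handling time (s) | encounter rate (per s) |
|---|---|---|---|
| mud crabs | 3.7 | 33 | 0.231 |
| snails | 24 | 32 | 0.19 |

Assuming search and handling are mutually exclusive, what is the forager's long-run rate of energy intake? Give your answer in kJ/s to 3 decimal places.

R = Σλ_iE_i / (1 + Σλ_ih_i)
Numerator: 0.231×3.7 + 0.19×24 = 5.415
Denominator: 1 + 0.231×33 + 0.19×32 = 14.7
R = 5.415/14.7 = 0.3683 kJ/s

0.368 kJ/s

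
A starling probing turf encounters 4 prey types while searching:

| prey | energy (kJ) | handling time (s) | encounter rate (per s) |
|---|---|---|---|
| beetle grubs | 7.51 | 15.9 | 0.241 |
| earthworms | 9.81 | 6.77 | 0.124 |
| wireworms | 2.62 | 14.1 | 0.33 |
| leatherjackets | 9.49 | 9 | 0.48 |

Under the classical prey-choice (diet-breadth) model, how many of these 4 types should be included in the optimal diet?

2

E/h in descending order: earthworms 1.45, leatherjackets 1.05, beetle grubs 0.472, wireworms 0.186 kJ/s. The optimal diet is the largest prefix of this list for which every included type satisfies E_i/h_i > R on the types above it.
Rate on top 1: 0.6613. leatherjackets: 1.05 > 0.6613 → include.
Rate on top 2: 0.937. beetle grubs: 0.472 < 0.937 → exclude; stop.
Optimal diet: earthworms, leatherjackets — 2 of 4 types.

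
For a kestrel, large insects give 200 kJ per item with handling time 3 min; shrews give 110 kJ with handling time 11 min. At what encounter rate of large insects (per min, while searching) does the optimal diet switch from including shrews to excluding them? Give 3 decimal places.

At the threshold, the rate on large insects alone equals the profitability of shrews: λ·200/(1 + λ·3) = 110/11 = 10.
Rearranging, λ(200 − 10×3) = 10, so λ = 10/170 = 0.05882 per min.

0.059 per min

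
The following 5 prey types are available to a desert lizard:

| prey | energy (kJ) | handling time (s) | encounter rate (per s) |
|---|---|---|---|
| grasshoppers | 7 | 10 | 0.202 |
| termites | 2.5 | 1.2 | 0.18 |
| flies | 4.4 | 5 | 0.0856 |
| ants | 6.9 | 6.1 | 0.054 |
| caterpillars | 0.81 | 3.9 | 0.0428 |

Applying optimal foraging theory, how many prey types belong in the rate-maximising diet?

Rank by E/h (kJ/s): termites 2.08, ants 1.13, flies 0.88, grasshoppers 0.7, caterpillars 0.208. Include each in turn until the next type's E/h falls below the running intake rate.
Rate on top 1: 0.3701. ants: 1.13 > 0.3701 → include.
Rate on top 2: 0.5323. flies: 0.88 > 0.5323 → include.
Rate on top 3: 0.6077. grasshoppers: 0.7 > 0.6077 → include.
Rate on top 4: 0.6544. caterpillars: 0.208 < 0.6544 → exclude; stop.
Optimal diet: termites, ants, flies, grasshoppers — 4 of 5 types.

4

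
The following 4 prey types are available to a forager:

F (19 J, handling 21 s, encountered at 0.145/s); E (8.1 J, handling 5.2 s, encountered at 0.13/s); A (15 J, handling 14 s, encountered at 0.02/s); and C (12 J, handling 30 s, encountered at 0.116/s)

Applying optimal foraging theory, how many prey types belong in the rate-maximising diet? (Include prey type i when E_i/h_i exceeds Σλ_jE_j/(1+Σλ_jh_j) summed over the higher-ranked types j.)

E/h in descending order: E 1.56, A 1.07, F 0.905, C 0.4 J/s. The optimal diet is the largest prefix of this list for which every included type satisfies E_i/h_i > R on the types above it.
Rate on top 1: 0.6283. A: 1.07 > 0.6283 → include.
Rate on top 2: 0.6917. F: 0.905 > 0.6917 → include.
Rate on top 3: 0.8214. C: 0.4 < 0.8214 → exclude; stop.
Optimal diet: E, A, F — 3 of 4 types.

3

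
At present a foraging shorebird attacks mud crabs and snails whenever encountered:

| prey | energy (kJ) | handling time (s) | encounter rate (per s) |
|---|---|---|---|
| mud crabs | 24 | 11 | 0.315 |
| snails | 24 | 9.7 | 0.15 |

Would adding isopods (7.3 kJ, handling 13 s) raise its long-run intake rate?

On mud crabs and snails alone, R = ΣλE/(1+Σλh) = 11.16/5.92 = 1.885 kJ/s.
isopods: E/h = 7.3/13 = 0.5615 kJ/s.
0.5615 < 1.885, so adding isopods would lower the average — exclude it.

No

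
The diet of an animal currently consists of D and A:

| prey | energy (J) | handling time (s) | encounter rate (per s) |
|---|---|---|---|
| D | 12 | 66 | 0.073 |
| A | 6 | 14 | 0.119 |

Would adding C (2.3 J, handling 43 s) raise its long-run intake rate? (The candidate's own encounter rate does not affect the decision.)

Intake rate on the current diet: R = (0.073×12 + 0.119×6) / (1 + 0.073×66 + 0.119×14) = 1.59/7.484 = 0.2125 J/s.
Profitability of C: 2.3/43 = 0.05349 J/s.
0.05349 < 0.2125, so adding C would lower the average — exclude it.

No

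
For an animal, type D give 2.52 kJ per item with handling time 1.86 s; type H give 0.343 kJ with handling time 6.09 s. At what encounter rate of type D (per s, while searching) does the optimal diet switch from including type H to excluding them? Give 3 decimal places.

0.023 per s

Drop type H once their profitability E₂/h₂ falls below the rate achievable on type D alone: E₂/h₂ = λE₁/(1 + λh₁).
Solve for λ: λE₁h₂ = E₂(1 + λh₁) → λ(E₁h₂ − E₂h₁) = E₂ → λ = E₂/(E₁h₂ − E₂h₁).
λ = 0.343/(2.52×6.09 − 0.343×1.86) = 0.343/14.71 = 0.02332 per s.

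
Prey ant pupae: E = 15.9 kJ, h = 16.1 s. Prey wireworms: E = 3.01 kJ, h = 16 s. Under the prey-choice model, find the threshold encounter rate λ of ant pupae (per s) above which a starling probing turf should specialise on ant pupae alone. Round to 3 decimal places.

The zero-one rule: include wireworms iff E₂/h₂ > λE₁/(1+λh₁). Equality gives the switch point.
λE₁h₂ = E₂ + λE₂h₁ ⇒ λ = E₂/(E₁h₂ − E₂h₁) = 3.01/(254.4 − 48.46) = 0.01462 per s.

0.015 per s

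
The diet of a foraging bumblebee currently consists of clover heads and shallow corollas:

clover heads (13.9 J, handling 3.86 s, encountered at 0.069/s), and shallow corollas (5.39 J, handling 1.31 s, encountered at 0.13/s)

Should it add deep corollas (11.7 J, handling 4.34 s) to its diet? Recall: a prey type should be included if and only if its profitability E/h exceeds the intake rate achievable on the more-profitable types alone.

On clover heads and shallow corollas alone, R = ΣλE/(1+Σλh) = 1.66/1.437 = 1.155 J/s.
Profitability of deep corollas: 11.7/4.34 = 2.696 J/s.
2.696 > 1.155, so adding deep corollas raises the average — include it.

Yes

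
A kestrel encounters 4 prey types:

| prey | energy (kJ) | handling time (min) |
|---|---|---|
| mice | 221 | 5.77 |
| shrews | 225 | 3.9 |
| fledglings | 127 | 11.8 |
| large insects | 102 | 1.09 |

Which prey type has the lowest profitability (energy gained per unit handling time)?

In descending order of E/h:
large insects: 102/1.09 = 93.6 kJ/min
shrews: 225/3.9 = 57.7 kJ/min
mice: 221/5.77 = 38.3 kJ/min
fledglings: 127/11.8 = 10.8 kJ/min

fledglings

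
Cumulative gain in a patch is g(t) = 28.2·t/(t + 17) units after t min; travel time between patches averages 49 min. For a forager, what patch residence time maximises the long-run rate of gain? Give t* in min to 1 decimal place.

28.9 min

Maximise g(t)/(T+t): set derivative to zero → g'(t)(T+t) = g(t).
g'(t) = 28.2·17/(t + 17)². Setting 28.2·17/(t+17)² = 28.2t/[(t+17)(49+t)] gives 17(49+t) = t(t+17), so t² = 17×49 = 833.
t* = √833 = 28.86 min.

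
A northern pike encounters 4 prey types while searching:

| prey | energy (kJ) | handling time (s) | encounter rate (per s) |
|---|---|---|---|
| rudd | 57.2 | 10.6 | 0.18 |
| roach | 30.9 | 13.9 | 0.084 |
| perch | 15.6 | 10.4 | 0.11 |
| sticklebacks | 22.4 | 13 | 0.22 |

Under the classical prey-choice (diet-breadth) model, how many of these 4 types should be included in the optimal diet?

Profitabilities (E/h, kJ/s): rudd 5.4, roach 2.22, sticklebacks 1.72, perch 1.5. Add prey in this order while the next type's profitability exceeds the intake rate on those already taken.
Rate on top 1: 3.541. roach: 2.22 < 3.541 → exclude; stop.
Optimal diet: rudd — 1 of 4 types.

1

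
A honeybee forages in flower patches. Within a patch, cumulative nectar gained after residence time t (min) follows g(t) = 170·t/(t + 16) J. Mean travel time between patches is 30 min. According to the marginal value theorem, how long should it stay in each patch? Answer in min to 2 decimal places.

By the marginal value theorem, leave when the instantaneous gain rate g'(t) equals the habitat-wide average g(t)/(T + t).
g'(t) = 170·16/(t + 16)². Setting 170·16/(t+16)² = 170t/[(t+16)(30+t)] gives 16(30+t) = t(t+16), so t² = 16×30 = 480.
t* = √480 = 21.91 min.

21.91 min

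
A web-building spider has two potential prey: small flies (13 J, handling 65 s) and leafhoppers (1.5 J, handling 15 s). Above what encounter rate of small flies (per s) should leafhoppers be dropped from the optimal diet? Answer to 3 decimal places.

Drop leafhoppers once their profitability E₂/h₂ falls below the rate achievable on small flies alone: E₂/h₂ = λE₁/(1 + λh₁).
Solve for λ: λE₁h₂ = E₂(1 + λh₁) → λ(E₁h₂ − E₂h₁) = E₂ → λ = E₂/(E₁h₂ − E₂h₁).
λ = 1.5/(13×15 − 1.5×65) = 1.5/97.5 = 0.01538 per s.

0.015 per s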